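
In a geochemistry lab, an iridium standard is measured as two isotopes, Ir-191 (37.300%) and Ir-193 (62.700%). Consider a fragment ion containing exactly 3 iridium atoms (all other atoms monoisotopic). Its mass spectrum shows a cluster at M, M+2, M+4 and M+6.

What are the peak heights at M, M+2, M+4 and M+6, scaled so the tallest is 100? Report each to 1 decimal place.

Expanding (0.37300 + 0.62700)^3:
P(M) = 0.37300^3 = 0.051895
P(M+2) = 3 × 0.37300^2 × 0.62700^1 = 0.261702
P(M+4) = 3 × 0.37300^1 × 0.62700^2 = 0.439911
P(M+6) = 0.62700^3 = 0.246492
The M+4 peak is largest (0.439911); scaling to 100 gives 11.8 : 59.5 : 100.0 : 56.0.

11.8 : 59.5 : 100.0 : 56.0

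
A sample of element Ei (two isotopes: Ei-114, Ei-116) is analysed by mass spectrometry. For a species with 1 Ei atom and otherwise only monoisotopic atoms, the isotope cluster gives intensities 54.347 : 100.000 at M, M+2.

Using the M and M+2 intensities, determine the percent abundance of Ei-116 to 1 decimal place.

Write p for the Ei-114 fraction. I(M+2)/I(M) = [C(1,1)·p^0·(1−p)] / p^1 = 1·(1−p)/p = 100.000/54.347 = 1.8400
(1−p)/p = 1.8400/1 = 1.8400  ⇒  p = 1/(1 + 1.8400) = 0.3521
Ei-114: 35.2%, Ei-116: 64.8%.

64.8%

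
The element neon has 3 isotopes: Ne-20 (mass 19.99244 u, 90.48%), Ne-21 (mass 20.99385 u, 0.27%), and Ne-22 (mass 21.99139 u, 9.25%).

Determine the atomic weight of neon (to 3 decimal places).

20.180 u

The abundance-weighted mean is 0.9048 × 19.99244 + 0.0027 × 20.99385 + 0.0925 × 21.99139
= 18.089160 + 0.056683 + 2.034204 = 20.180047 u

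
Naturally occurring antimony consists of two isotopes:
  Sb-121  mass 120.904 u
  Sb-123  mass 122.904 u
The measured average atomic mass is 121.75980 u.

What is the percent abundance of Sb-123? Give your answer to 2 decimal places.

Writing the weighted mean with unknown fraction x of Sb-121:
120.904·x + 122.904·(1 − x) = 121.75980
(120.904 − 122.904)·x = 121.75980 − 122.904
x = -1.14420 / -2.000 = 0.57210 → 57.21% Sb-121, 42.79% Sb-123.

42.79%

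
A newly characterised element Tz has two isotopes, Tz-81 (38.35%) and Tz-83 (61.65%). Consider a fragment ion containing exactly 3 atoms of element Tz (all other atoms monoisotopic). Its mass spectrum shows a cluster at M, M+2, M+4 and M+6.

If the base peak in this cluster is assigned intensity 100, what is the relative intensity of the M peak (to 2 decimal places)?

12.90

Term probabilities: M 0.0564, M+2 0.2720, M+4 0.4373, M+6 0.2343. Base peak = M+4.
P(M+4) = C(3,2) × 0.3835^1 × 0.6165^2 = 3 × 0.3835 × 0.38007225 = 0.437273 (base)
P(M) = C(3,0) × 0.3835^3 × 0.6165^0 = 1 × 0.05640221 × 1.0000 = 0.056402
Relative intensity = 0.056402 / 0.437273 × 100 = 12.90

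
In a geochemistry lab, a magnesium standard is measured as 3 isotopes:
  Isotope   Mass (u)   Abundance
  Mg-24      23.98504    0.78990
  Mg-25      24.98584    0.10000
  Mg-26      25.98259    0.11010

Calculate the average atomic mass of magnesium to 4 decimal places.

24.3051 u

Weight each isotope mass by its fractional abundance: 0.78990 × 23.98504 + 0.10000 × 24.98584 + 0.11010 × 25.98259
= 18.945783 + 2.498584 + 2.860683 = 24.305050 u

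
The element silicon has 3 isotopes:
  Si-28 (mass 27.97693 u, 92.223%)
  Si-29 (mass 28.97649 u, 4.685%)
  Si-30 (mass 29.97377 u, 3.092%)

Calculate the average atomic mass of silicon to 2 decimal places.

The abundance-weighted mean is 0.92223 × 27.97693 + 0.04685 × 28.97649 + 0.03092 × 29.97377
= 25.801164 + 1.357549 + 0.926789 = 28.085502 u

28.09 u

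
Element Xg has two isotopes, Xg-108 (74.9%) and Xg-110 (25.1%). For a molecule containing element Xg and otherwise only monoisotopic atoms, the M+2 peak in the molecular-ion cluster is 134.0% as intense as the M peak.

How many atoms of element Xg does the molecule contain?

The M+2/M ratio from n Xg atoms is n · q/p = n · 0.251/0.749.
n = 1.340 × 0.749/0.251 = 4.00 ≈ 4

4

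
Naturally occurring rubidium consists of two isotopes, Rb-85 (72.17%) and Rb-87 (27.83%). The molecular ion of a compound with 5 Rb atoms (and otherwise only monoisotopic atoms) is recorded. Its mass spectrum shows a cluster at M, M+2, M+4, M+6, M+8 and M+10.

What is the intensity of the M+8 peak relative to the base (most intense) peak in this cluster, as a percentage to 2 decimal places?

Term probabilities: M 0.1958, M+2 0.3775, M+4 0.2911, M+6 0.1123, M+8 0.0216, M+10 0.0017. Base peak = M+2.
P(M+2) = C(5,1) × 0.7217^4 × 0.2783^1 = 5 × 0.27128565 × 0.2783 = 0.377494 (base)
P(M+8) = C(5,4) × 0.7217^1 × 0.2783^4 = 5 × 0.7217 × 0.00599864 = 0.021646
Relative intensity = 0.021646 / 0.377494 × 100 = 5.73

5.73%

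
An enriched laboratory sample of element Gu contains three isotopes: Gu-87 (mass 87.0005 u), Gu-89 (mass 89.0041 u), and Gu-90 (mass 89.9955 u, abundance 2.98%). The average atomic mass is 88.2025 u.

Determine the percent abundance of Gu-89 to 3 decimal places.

55.537%

The remaining 97.02% is split between Gu-87 (fraction x) and Gu-89 (fraction 0.9702 − x).
Substituting: 87.0005x + 89.0041(0.9702 − x) = 85.5206341
(87.0005 − 89.0041)x = -0.83114372  ⇒  x = 0.41483, y = 0.55537
Gu-87: 41.483%, Gu-89: 55.537%.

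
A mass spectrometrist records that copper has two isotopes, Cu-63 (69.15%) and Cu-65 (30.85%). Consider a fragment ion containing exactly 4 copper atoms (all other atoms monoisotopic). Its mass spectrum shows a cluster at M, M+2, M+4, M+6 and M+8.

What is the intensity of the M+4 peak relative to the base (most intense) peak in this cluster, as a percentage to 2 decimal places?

66.92%

(0.6915 + 0.3085)^4 gives M 0.2286, M+2 0.4080, M+4 0.2731, M+6 0.0812, M+8 0.0091; the largest is M+2.
P(M+2) = C(4,1) × 0.6915^3 × 0.3085^1 = 4 × 0.33065611 × 0.3085 = 0.408030 (base)
P(M+4) = C(4,2) × 0.6915^2 × 0.3085^2 = 6 × 0.47817225 × 0.09517225 = 0.273052
Relative intensity = 0.273052 / 0.408030 × 100 = 66.92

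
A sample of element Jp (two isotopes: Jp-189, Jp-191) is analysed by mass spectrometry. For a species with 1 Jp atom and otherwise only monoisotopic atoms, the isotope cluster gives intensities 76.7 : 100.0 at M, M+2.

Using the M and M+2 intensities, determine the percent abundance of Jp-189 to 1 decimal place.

Let p = fractional abundance of Jp-189. I(M+2)/I(M) = [C(1,1)·p^0·(1−p)] / p^1 = 1·(1−p)/p = 100.0/76.7 = 1.3038
(1−p)/p = 1.3038/1 = 1.3038  ⇒  p = 1/(1 + 1.3038) = 0.4341
Jp-189: 43.4%, Jp-191: 56.6%.

43.4%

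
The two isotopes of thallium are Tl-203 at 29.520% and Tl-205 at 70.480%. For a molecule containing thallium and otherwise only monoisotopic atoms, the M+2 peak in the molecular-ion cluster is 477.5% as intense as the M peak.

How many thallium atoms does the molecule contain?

2

The M+2/M ratio from n Tl atoms is n · q/p = n · 0.70480/0.29520.
n = 4.775 × 0.29520/0.70480 = 2.00 ≈ 2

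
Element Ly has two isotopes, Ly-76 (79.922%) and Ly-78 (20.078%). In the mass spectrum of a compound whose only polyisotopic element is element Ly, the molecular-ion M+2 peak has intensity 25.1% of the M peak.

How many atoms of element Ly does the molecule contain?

The M+2/M ratio from n Ly atoms is n · q/p = n · 0.20078/0.79922.
n = 0.251 × 0.79922/0.20078 = 1.00 ≈ 1

1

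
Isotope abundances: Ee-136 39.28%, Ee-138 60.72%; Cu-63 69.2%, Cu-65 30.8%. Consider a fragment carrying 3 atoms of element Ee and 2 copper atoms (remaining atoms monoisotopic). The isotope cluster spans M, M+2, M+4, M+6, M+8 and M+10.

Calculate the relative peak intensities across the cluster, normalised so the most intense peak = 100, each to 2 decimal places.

8.70 : 48.09 : 100.00 : 95.64 : 40.96 : 6.37

Element Ee pattern (n=3): 0.06060583 : 0.28105802 : 0.43446646 : 0.22386969
Copper pattern (n=2): 0.478864 : 0.426272 : 0.094864
Convolve the two distributions (both contribute in 2-u steps):
  M: 0.06060583×0.478864 = 0.029022
  M+2: 0.06060583×0.426272 + 0.28105802×0.478864 = 0.160423
  M+4: 0.06060583×0.094864 + 0.28105802×0.426272 + 0.43446646×0.478864 = 0.333607
  M+6: 0.28105802×0.094864 + 0.43446646×0.426272 + 0.22386969×0.478864 = 0.319066
  M+8: 0.43446646×0.094864 + 0.22386969×0.426272 = 0.136645
  M+10: 0.22386969×0.094864 = 0.021237
Scale to base peak (0.333607) = 100: 8.70 : 48.09 : 100.00 : 95.64 : 40.96 : 6.37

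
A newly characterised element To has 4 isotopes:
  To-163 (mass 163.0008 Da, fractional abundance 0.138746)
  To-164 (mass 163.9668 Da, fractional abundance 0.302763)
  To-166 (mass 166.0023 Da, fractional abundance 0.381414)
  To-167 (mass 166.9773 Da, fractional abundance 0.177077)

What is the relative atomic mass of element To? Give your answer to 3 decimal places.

165.142 Da

The abundance-weighted mean is 0.138746 × 163.0008 + 0.302763 × 163.9668 + 0.381414 × 166.0023 + 0.177077 × 166.9773
= 22.61571 + 49.64308 + 63.31560 + 29.56784 = 165.14223 Da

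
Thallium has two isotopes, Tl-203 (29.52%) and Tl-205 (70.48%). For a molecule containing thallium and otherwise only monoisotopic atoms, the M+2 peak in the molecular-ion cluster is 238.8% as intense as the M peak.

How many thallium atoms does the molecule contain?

With n Tl atoms, P(M+2)/P(M) = C(n,1)·p^(n−1)q / p^n = n·q/p = n · 0.7048/0.2952.
n = 2.388 × 0.2952/0.7048 = 1.00 ≈ 1

1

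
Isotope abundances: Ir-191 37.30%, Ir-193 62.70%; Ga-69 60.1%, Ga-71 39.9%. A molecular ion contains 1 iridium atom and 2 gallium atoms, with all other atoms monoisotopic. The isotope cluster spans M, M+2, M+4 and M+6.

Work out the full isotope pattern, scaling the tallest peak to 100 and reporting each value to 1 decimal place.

Iridium pattern (n=1): 0.3730 : 0.6270
Gallium pattern (n=2): 0.361201 : 0.479598 : 0.159201
Convolve the two distributions (both contribute in 2-u steps):
  M: 0.3730×0.361201 = 0.134728
  M+2: 0.3730×0.479598 + 0.6270×0.361201 = 0.405363
  M+4: 0.3730×0.159201 + 0.6270×0.479598 = 0.360090
  M+6: 0.6270×0.159201 = 0.099819
Scale to base peak (0.405363) = 100: 33.2 : 100.0 : 88.8 : 24.6

33.2 : 100.0 : 88.8 : 24.6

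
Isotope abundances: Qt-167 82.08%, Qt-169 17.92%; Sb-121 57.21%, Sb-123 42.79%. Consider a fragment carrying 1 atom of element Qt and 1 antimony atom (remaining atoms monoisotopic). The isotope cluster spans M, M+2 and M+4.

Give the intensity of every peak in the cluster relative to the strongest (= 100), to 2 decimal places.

Element Qt pattern (n=1): 0.8208 : 0.1792
Antimony pattern (n=1): 0.5721 : 0.4279
Convolve the two distributions (both contribute in 2-u steps):
  M: 0.8208×0.5721 = 0.469580
  M+2: 0.8208×0.4279 + 0.1792×0.5721 = 0.453741
  M+4: 0.1792×0.4279 = 0.076680
Scale to base peak (0.469580) = 100: 100.00 : 96.63 : 16.33

100.00 : 96.63 : 16.33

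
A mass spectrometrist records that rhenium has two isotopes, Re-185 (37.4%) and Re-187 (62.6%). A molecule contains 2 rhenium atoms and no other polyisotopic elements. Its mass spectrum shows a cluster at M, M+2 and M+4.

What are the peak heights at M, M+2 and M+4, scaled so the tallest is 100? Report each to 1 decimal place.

Each Re atom is independently Re-185 (p = 0.374) or Re-187 (q = 0.626); the cluster is the binomial expansion (p + q)^2.
P(M) = 0.374^2 = 0.139876
P(M+2) = 2 × 0.374^1 × 0.626^1 = 0.468248
P(M+4) = 0.626^2 = 0.391876
The M+2 peak is largest (0.468248); scaling to 100 gives 29.9 : 100.0 : 83.7.

29.9 : 100.0 : 83.7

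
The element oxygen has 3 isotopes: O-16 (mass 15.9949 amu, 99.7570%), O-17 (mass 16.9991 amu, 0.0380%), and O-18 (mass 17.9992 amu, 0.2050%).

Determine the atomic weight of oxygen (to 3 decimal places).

The abundance-weighted mean is 0.997570 × 15.9949 + 0.000380 × 16.9991 + 0.002050 × 17.9992
= 15.95603 + 0.00646 + 0.03690 = 15.99939 amu

15.999 amu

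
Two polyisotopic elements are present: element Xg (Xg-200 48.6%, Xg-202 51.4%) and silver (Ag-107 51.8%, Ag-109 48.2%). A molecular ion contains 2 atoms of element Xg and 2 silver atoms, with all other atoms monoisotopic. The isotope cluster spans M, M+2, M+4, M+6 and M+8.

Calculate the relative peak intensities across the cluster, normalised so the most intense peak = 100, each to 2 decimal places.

Element Xg pattern (n=2): 0.236196 : 0.499608 : 0.264196
Silver pattern (n=2): 0.268324 : 0.499352 : 0.232324
Convolve the two distributions (both contribute in 2-u steps):
  M: 0.236196×0.268324 = 0.063377
  M+2: 0.236196×0.499352 + 0.499608×0.268324 = 0.252002
  M+4: 0.236196×0.232324 + 0.499608×0.499352 + 0.264196×0.268324 = 0.375244
  M+6: 0.499608×0.232324 + 0.264196×0.499352 = 0.247998
  M+8: 0.264196×0.232324 = 0.061379
Scale to base peak (0.375244) = 100: 16.89 : 67.16 : 100.00 : 66.09 : 16.36

16.89 : 67.16 : 100.00 : 66.09 : 16.36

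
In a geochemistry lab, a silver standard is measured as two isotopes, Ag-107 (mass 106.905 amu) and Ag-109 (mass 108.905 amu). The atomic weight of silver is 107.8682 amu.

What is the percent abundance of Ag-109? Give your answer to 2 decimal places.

Writing the weighted mean with unknown fraction x of Ag-107:
106.905·x + 108.905·(1 − x) = 107.8682
(106.905 − 108.905)·x = 107.8682 − 108.905
x = -1.0368 / -2.000 = 0.51840 → 51.84% Ag-107, 48.16% Ag-109.

48.16%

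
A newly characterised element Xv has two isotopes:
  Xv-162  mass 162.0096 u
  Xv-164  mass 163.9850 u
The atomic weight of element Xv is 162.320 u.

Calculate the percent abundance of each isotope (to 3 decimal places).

Xv-162: 84.287%, Xv-164: 15.713%

Writing the weighted mean with unknown fraction x of Xv-162:
162.0096·x + 163.9850·(1 − x) = 162.320
(162.0096 − 163.9850)·x = 162.320 − 163.9850
x = -1.6650 / -1.9754 = 0.84287 → 84.287% Xv-162, 15.713% Xv-164.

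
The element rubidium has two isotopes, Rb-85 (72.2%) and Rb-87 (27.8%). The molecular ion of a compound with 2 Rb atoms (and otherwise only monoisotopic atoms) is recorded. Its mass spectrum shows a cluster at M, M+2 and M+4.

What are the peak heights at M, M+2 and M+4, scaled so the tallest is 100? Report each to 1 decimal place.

100.0 : 77.0 : 14.8

The 2 Rb atoms are independent, so intensities follow the terms of (0.722 + 0.278)^2.
P(M) = 0.722^2 = 0.521284
P(M+2) = 2 × 0.722^1 × 0.278^1 = 0.401432
P(M+4) = 0.278^2 = 0.077284
The M peak is largest (0.521284); scaling to 100 gives 100.0 : 77.0 : 14.8.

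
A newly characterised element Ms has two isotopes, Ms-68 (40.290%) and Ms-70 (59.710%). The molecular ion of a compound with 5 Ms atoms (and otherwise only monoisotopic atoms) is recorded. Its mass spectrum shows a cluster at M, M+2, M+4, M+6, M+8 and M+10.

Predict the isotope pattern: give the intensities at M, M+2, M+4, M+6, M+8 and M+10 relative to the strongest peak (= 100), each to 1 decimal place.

The 5 Ms atoms are independent, so intensities follow the terms of (0.40290 + 0.59710)^5.
P(M) = 0.40290^5 = 0.010617
P(M+2) = 5 × 0.40290^4 × 0.59710^1 = 0.078669
P(M+4) = 10 × 0.40290^3 × 0.59710^2 = 0.233177
P(M+6) = 10 × 0.40290^2 × 0.59710^3 = 0.345570
P(M+8) = 5 × 0.40290^1 × 0.59710^4 = 0.256068
P(M+10) = 0.59710^5 = 0.075899
The M+6 peak is largest (0.345570); scaling to 100 gives 3.1 : 22.8 : 67.5 : 100.0 : 74.1 : 22.0.

3.1 : 22.8 : 67.5 : 100.0 : 74.1 : 22.0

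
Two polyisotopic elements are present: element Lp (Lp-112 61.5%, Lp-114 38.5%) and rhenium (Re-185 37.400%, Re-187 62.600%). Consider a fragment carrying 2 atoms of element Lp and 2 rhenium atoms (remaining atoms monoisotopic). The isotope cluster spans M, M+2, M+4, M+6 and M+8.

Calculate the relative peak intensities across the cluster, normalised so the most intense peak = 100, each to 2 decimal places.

13.54 : 62.29 : 100.00 : 65.26 : 14.87

Element Lp pattern (n=2): 0.378225 : 0.47355 : 0.148225
Rhenium pattern (n=2): 0.139876 : 0.468248 : 0.391876
Convolve the two distributions (both contribute in 2-u steps):
  M: 0.378225×0.139876 = 0.052905
  M+2: 0.378225×0.468248 + 0.47355×0.139876 = 0.243341
  M+4: 0.378225×0.391876 + 0.47355×0.468248 + 0.148225×0.139876 = 0.390689
  M+6: 0.47355×0.391876 + 0.148225×0.468248 = 0.254979
  M+8: 0.148225×0.391876 = 0.058086
Scale to base peak (0.390689) = 100: 13.54 : 62.29 : 100.00 : 65.26 : 14.87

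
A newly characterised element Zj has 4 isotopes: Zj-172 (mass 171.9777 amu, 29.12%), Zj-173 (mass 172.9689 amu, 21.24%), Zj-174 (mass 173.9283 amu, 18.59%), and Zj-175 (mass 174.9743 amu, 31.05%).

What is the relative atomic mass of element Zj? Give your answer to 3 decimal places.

173.481 amu

Ar = Σ fᵢ·mᵢ = 0.2912 × 171.9777 + 0.2124 × 172.9689 + 0.1859 × 173.9283 + 0.3105 × 174.9743
= 50.07991 + 36.73859 + 32.33327 + 54.32952 = 173.48129 amu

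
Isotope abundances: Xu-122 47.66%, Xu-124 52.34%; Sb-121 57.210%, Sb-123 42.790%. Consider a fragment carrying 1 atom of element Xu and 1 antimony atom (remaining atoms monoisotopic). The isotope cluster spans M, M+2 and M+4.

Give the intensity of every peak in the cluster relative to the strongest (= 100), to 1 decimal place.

54.2 : 100.0 : 44.5

Element Xu pattern (n=1): 0.4766 : 0.5234
Antimony pattern (n=1): 0.5721 : 0.4279
Convolve the two distributions (both contribute in 2-u steps):
  M: 0.4766×0.5721 = 0.272663
  M+2: 0.4766×0.4279 + 0.5234×0.5721 = 0.503374
  M+4: 0.5234×0.4279 = 0.223963
Scale to base peak (0.503374) = 100: 54.2 : 100.0 : 44.5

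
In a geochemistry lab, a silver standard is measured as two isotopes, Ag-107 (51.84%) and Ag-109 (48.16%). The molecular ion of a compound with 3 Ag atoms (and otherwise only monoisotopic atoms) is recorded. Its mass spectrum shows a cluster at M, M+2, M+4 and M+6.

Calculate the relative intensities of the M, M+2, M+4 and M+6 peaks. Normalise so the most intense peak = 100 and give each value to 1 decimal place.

Expanding (0.5184 + 0.4816)^3:
P(M) = 0.5184^3 = 0.139314
P(M+2) = 3 × 0.5184^2 × 0.4816^1 = 0.388273
P(M+4) = 3 × 0.5184^1 × 0.4816^2 = 0.360711
P(M+6) = 0.4816^3 = 0.111702
The M+2 peak is largest (0.388273); scaling to 100 gives 35.9 : 100.0 : 92.9 : 28.8.

35.9 : 100.0 : 92.9 : 28.8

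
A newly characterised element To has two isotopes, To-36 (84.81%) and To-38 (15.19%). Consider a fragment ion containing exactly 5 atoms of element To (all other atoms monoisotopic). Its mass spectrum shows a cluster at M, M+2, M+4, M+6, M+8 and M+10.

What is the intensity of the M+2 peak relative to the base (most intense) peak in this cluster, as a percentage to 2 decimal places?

89.55%

(0.8481 + 0.1519)^5 gives M 0.4388, M+2 0.3929, M+4 0.1408, M+6 0.0252, M+8 0.0023, M+10 0.0001; the largest is M.
P(M) = C(5,0) × 0.8481^5 × 0.1519^0 = 1 × 0.43876837 × 1.0000 = 0.438768 (base)
P(M+2) = C(5,1) × 0.8481^4 × 0.1519^1 = 5 × 0.51735453 × 0.1519 = 0.392931
Relative intensity = 0.392931 / 0.438768 × 100 = 89.55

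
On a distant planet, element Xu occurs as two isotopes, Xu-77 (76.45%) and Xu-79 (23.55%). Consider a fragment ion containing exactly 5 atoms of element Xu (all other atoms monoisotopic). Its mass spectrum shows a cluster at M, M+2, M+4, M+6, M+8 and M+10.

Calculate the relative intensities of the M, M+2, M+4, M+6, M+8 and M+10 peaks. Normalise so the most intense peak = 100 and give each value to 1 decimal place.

Each Xu atom is independently Xu-77 (p = 0.7645) or Xu-79 (q = 0.2355); the cluster is the binomial expansion (p + q)^5.
P(M) = 0.7645^5 = 0.261148
P(M+2) = 5 × 0.7645^4 × 0.2355^1 = 0.402227
P(M+4) = 10 × 0.7645^3 × 0.2355^2 = 0.247807
P(M+6) = 10 × 0.7645^2 × 0.2355^3 = 0.076336
P(M+8) = 5 × 0.7645^1 × 0.2355^4 = 0.011757
P(M+10) = 0.2355^5 = 0.000724
The M+2 peak is largest (0.402227); scaling to 100 gives 64.9 : 100.0 : 61.6 : 19.0 : 2.9 : 0.2.

64.9 : 100.0 : 61.6 : 19.0 : 2.9 : 0.2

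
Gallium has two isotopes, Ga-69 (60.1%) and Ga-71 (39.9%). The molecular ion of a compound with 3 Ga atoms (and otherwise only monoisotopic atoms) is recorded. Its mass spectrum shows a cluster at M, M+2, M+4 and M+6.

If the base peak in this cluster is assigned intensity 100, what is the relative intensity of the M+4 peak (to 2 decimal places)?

Binomial terms of (0.601 + 0.399)^3: M 0.2171, M+2 0.4324, M+4 0.2870, M+6 0.0635 → M+2 is the base peak.
P(M+2) = C(3,1) × 0.601^2 × 0.399^1 = 3 × 0.361201 × 0.3990 = 0.432358 (base)
P(M+4) = C(3,2) × 0.601^1 × 0.399^2 = 3 × 0.6010 × 0.159201 = 0.287039
Relative intensity = 0.287039 / 0.432358 × 100 = 66.39

66.39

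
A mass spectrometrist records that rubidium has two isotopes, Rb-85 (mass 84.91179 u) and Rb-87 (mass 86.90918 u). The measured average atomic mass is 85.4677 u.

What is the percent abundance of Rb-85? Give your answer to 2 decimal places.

72.17%

With x = fraction of Rb-85 (so Rb-87 is 1 − x):
84.91179·x + 86.90918·(1 − x) = 85.4677
(84.91179 − 86.90918)·x = 85.4677 − 86.90918
x = -1.44148 / -1.99739 = 0.72168 → 72.17% Rb-85, 27.83% Rb-87.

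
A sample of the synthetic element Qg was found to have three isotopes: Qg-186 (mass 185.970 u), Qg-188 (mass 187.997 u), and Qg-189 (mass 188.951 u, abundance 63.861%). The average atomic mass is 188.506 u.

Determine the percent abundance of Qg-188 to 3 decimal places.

The remaining 36.139% is split between Qg-186 (fraction x) and Qg-188 (fraction 0.36139 − x).
Substituting: 185.970x + 187.997(0.36139 − x) = 67.84000189
(185.970 − 187.997)x = -0.10023394  ⇒  x = 0.04945, y = 0.31194
Qg-186: 4.945%, Qg-188: 31.194%.

31.194%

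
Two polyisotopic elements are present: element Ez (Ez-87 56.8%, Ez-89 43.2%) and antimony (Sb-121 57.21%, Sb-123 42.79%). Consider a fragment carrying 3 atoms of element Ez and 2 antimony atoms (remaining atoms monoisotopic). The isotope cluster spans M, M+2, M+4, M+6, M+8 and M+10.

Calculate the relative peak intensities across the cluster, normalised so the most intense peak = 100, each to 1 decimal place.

17.5 : 66.2 : 100.0 : 75.5 : 28.5 : 4.3

Element Ez pattern (n=3): 0.18325043 : 0.4181207 : 0.3180073 : 0.08062157
Antimony pattern (n=2): 0.32729841 : 0.48960318 : 0.18309841
Convolve the two distributions (both contribute in 2-u steps):
  M: 0.18325043×0.32729841 = 0.059978
  M+2: 0.18325043×0.48960318 + 0.4181207×0.32729841 = 0.226570
  M+4: 0.18325043×0.18309841 + 0.4181207×0.48960318 + 0.3180073×0.32729841 = 0.342349
  M+6: 0.4181207×0.18309841 + 0.3180073×0.48960318 + 0.08062157×0.32729841 = 0.258642
  M+8: 0.3180073×0.18309841 + 0.08062157×0.48960318 = 0.097699
  M+10: 0.08062157×0.18309841 = 0.014762
Scale to base peak (0.342349) = 100: 17.5 : 66.2 : 100.0 : 75.5 : 28.5 : 4.3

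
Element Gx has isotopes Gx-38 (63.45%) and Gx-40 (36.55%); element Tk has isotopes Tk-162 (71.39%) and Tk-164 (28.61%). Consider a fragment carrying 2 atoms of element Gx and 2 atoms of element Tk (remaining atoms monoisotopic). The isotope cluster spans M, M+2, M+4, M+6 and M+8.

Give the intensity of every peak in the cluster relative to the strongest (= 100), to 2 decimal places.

51.19 : 100.00 : 72.47 : 23.09 : 2.73

Element Gx pattern (n=2): 0.40259025 : 0.4638195 : 0.13359025
Element Tk pattern (n=2): 0.50965321 : 0.40849358 : 0.08185321
Convolve the two distributions (both contribute in 2-u steps):
  M: 0.40259025×0.50965321 = 0.205181
  M+2: 0.40259025×0.40849358 + 0.4638195×0.50965321 = 0.400843
  M+4: 0.40259025×0.08185321 + 0.4638195×0.40849358 + 0.13359025×0.50965321 = 0.290505
  M+6: 0.4638195×0.08185321 + 0.13359025×0.40849358 = 0.092536
  M+8: 0.13359025×0.08185321 = 0.010935
Scale to base peak (0.400843) = 100: 51.19 : 100.00 : 72.47 : 23.09 : 2.73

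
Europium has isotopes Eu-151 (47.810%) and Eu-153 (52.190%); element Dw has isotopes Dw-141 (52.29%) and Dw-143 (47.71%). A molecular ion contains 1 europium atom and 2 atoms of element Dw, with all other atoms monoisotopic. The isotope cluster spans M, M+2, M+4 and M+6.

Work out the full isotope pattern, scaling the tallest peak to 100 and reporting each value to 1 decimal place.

Europium pattern (n=1): 0.4781 : 0.5219
Element Dw pattern (n=2): 0.27342441 : 0.49895118 : 0.22762441
Convolve the two distributions (both contribute in 2-u steps):
  M: 0.4781×0.27342441 = 0.130724
  M+2: 0.4781×0.49895118 + 0.5219×0.27342441 = 0.381249
  M+4: 0.4781×0.22762441 + 0.5219×0.49895118 = 0.369230
  M+6: 0.5219×0.22762441 = 0.118797
Scale to base peak (0.381249) = 100: 34.3 : 100.0 : 96.8 : 31.2

34.3 : 100.0 : 96.8 : 31.2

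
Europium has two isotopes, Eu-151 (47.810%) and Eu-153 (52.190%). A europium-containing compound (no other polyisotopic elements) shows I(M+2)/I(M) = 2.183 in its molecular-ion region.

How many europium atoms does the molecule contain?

For n independent Eu atoms, I(M+2)/I(M) = n · (abundance Eu-153) / (abundance Eu-151) = n · 0.52190/0.47810.
n = 2.183 × 0.47810/0.52190 = 2.00 ≈ 2

2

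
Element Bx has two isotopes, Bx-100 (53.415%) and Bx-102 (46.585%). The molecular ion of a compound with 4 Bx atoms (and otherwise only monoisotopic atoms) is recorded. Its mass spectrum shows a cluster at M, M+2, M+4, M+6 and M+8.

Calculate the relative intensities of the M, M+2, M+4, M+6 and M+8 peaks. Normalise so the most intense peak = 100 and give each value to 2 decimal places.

21.91 : 76.44 : 100.00 : 58.14 : 12.68

Expanding (0.53415 + 0.46585)^4:
P(M) = 0.53415^4 = 0.081405
P(M+2) = 4 × 0.53415^3 × 0.46585^1 = 0.283985
P(M+4) = 6 × 0.53415^2 × 0.46585^2 = 0.371509
P(M+6) = 4 × 0.53415^1 × 0.46585^3 = 0.216004
P(M+8) = 0.46585^4 = 0.047096
The M+4 peak is largest (0.371509); scaling to 100 gives 21.91 : 76.44 : 100.00 : 58.14 : 12.68.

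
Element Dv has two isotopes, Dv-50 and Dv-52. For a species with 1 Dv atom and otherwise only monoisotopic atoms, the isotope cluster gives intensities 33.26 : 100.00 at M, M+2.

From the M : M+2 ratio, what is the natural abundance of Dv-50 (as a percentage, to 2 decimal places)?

Write p for the Dv-50 fraction. I(M+2)/I(M) = [C(1,1)·p^0·(1−p)] / p^1 = 1·(1−p)/p = 100.00/33.26 = 3.0066
(1−p)/p = 3.0066/1 = 3.0066  ⇒  p = 1/(1 + 3.0066) = 0.2496
Dv-50: 24.96%, Dv-52: 75.04%.

24.96%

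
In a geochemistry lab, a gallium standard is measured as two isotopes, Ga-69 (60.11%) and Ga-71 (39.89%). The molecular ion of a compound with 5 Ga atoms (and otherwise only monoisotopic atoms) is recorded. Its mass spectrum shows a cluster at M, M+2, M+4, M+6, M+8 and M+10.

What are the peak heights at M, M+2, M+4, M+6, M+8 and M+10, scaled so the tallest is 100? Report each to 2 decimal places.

Each Ga atom is independently Ga-69 (p = 0.6011) or Ga-71 (q = 0.3989); the cluster is the binomial expansion (p + q)^5.
P(M) = 0.6011^5 = 0.078475
P(M+2) = 5 × 0.6011^4 × 0.3989^1 = 0.260388
P(M+4) = 10 × 0.6011^3 × 0.3989^2 = 0.345596
P(M+6) = 10 × 0.6011^2 × 0.3989^3 = 0.229343
P(M+8) = 5 × 0.6011^1 × 0.3989^4 = 0.076098
P(M+10) = 0.3989^5 = 0.010100
The M+4 peak is largest (0.345596); scaling to 100 gives 22.71 : 75.34 : 100.00 : 66.36 : 22.02 : 2.92.

22.71 : 75.34 : 100.00 : 66.36 : 22.02 : 2.92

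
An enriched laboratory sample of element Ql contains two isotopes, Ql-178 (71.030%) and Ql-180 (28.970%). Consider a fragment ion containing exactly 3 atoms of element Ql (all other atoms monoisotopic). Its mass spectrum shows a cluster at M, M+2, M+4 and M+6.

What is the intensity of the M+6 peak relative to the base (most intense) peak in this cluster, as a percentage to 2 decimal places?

Term probabilities: M 0.3584, M+2 0.4385, M+4 0.1788, M+6 0.0243. Base peak = M+2.
P(M+2) = C(3,1) × 0.71030^2 × 0.28970^1 = 3 × 0.50452609 × 0.2897 = 0.438484 (base)
P(M+6) = C(3,3) × 0.71030^0 × 0.28970^3 = 1 × 1.0000 × 0.02431339 = 0.024313
Relative intensity = 0.024313 / 0.438484 × 100 = 5.54

5.54%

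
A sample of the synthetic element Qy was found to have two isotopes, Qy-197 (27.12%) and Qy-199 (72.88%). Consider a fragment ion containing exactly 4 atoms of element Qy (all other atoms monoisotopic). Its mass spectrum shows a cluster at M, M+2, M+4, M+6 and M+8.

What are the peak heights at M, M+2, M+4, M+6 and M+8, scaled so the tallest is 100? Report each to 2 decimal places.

Expanding (0.2712 + 0.7288)^4:
P(M) = 0.2712^4 = 0.005410
P(M+2) = 4 × 0.2712^3 × 0.7288^1 = 0.058148
P(M+4) = 6 × 0.2712^2 × 0.7288^2 = 0.234394
P(M+6) = 4 × 0.2712^1 × 0.7288^3 = 0.419928
P(M+8) = 0.7288^4 = 0.282120
The M+6 peak is largest (0.419928); scaling to 100 gives 1.29 : 13.85 : 55.82 : 100.00 : 67.18.

1.29 : 13.85 : 55.82 : 100.00 : 67.18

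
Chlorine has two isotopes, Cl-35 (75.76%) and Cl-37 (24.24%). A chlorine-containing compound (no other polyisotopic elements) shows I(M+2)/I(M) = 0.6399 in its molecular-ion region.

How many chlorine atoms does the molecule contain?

2

The M+2/M ratio from n Cl atoms is n · q/p = n · 0.2424/0.7576.
n = 0.6399 × 0.7576/0.2424 = 2.00 ≈ 2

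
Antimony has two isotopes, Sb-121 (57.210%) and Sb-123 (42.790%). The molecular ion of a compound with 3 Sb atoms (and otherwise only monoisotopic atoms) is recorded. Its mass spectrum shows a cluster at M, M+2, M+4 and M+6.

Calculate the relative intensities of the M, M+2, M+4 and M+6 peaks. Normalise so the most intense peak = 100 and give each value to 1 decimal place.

The 3 Sb atoms are independent, so intensities follow the terms of (0.57210 + 0.42790)^3.
P(M) = 0.57210^3 = 0.187247
P(M+2) = 3 × 0.57210^2 × 0.42790^1 = 0.420153
P(M+4) = 3 × 0.57210^1 × 0.42790^2 = 0.314252
P(M+6) = 0.42790^3 = 0.078348
The M+2 peak is largest (0.420153); scaling to 100 gives 44.6 : 100.0 : 74.8 : 18.6.

44.6 : 100.0 : 74.8 : 18.6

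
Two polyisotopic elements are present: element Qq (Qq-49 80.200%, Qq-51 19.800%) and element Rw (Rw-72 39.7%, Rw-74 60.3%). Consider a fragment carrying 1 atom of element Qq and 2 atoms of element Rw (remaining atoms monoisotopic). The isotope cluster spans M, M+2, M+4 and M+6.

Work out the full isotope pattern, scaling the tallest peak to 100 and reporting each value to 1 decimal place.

30.4 : 100.0 : 93.1 : 17.3

Element Qq pattern (n=1): 0.8020 : 0.1980
Element Rw pattern (n=2): 0.157609 : 0.478782 : 0.363609
Convolve the two distributions (both contribute in 2-u steps):
  M: 0.8020×0.157609 = 0.126402
  M+2: 0.8020×0.478782 + 0.1980×0.157609 = 0.415190
  M+4: 0.8020×0.363609 + 0.1980×0.478782 = 0.386413
  M+6: 0.1980×0.363609 = 0.071995
Scale to base peak (0.415190) = 100: 30.4 : 100.0 : 93.1 : 17.3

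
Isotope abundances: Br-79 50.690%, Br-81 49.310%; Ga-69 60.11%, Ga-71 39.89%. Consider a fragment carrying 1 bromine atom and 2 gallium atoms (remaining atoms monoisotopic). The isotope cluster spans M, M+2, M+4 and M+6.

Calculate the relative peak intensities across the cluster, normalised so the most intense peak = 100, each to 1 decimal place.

43.5 : 100.0 : 75.3 : 18.6

Bromine pattern (n=1): 0.5069 : 0.4931
Gallium pattern (n=2): 0.36132121 : 0.47955758 : 0.15912121
Convolve the two distributions (both contribute in 2-u steps):
  M: 0.5069×0.36132121 = 0.183154
  M+2: 0.5069×0.47955758 + 0.4931×0.36132121 = 0.421255
  M+4: 0.5069×0.15912121 + 0.4931×0.47955758 = 0.317128
  M+6: 0.4931×0.15912121 = 0.078463
Scale to base peak (0.421255) = 100: 43.5 : 100.0 : 75.3 : 18.6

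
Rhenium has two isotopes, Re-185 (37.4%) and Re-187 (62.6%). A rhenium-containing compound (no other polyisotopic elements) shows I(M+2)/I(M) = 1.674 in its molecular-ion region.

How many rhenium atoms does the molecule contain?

The M+2/M ratio from n Re atoms is n · q/p = n · 0.626/0.374.
n = 1.674 × 0.374/0.626 = 1.00 ≈ 1

1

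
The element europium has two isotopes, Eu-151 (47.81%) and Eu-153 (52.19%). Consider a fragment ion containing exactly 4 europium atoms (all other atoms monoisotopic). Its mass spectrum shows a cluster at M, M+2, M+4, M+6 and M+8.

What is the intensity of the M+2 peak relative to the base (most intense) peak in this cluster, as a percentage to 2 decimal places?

61.07%

Binomial terms of (0.4781 + 0.5219)^4: M 0.0522, M+2 0.2281, M+4 0.3736, M+6 0.2719, M+8 0.0742 → M+4 is the base peak.
P(M+4) = C(4,2) × 0.4781^2 × 0.5219^2 = 6 × 0.22857961 × 0.27237961 = 0.373563 (base)
P(M+2) = C(4,1) × 0.4781^3 × 0.5219^1 = 4 × 0.10928391 × 0.5219 = 0.228141
Relative intensity = 0.228141 / 0.373563 × 100 = 61.07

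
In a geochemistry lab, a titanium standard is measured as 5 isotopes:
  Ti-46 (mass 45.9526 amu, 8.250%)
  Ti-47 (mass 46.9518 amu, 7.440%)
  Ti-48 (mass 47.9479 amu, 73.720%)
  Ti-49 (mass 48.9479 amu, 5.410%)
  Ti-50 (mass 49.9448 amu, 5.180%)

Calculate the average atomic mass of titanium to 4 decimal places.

47.8667 amu

The abundance-weighted mean is 0.08250 × 45.9526 + 0.07440 × 46.9518 + 0.73720 × 47.9479 + 0.05410 × 48.9479 + 0.05180 × 49.9448
= 3.79109 + 3.49321 + 35.34719 + 2.64808 + 2.58714 = 47.86671 amu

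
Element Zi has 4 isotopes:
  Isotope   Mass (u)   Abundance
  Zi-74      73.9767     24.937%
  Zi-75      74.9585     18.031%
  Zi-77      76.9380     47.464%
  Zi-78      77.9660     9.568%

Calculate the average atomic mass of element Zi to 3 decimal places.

Weight each isotope mass by its fractional abundance: 0.24937 × 73.9767 + 0.18031 × 74.9585 + 0.47464 × 76.9380 + 0.09568 × 77.9660
= 18.44757 + 13.51577 + 36.51785 + 7.45979 = 75.94098 u

75.941 u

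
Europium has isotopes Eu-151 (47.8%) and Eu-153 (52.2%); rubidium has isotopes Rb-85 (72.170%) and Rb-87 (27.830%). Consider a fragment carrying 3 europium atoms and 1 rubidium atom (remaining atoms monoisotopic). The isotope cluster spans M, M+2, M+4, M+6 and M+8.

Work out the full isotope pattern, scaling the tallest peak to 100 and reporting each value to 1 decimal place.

Europium pattern (n=3): 0.10921535 : 0.35780594 : 0.39074206 : 0.14223665
Rubidium pattern (n=1): 0.7217 : 0.2783
Convolve the two distributions (both contribute in 2-u steps):
  M: 0.10921535×0.7217 = 0.078821
  M+2: 0.10921535×0.2783 + 0.35780594×0.7217 = 0.288623
  M+4: 0.35780594×0.2783 + 0.39074206×0.7217 = 0.381576
  M+6: 0.39074206×0.2783 + 0.14223665×0.7217 = 0.211396
  M+8: 0.14223665×0.2783 = 0.039584
Scale to base peak (0.381576) = 100: 20.7 : 75.6 : 100.0 : 55.4 : 10.4

20.7 : 75.6 : 100.0 : 55.4 : 10.4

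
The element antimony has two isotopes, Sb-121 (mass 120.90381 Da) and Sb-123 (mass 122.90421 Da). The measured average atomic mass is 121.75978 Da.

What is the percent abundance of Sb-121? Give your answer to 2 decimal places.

57.21%

Writing the weighted mean with unknown fraction x of Sb-121:
120.90381·x + 122.90421·(1 − x) = 121.75978
(120.90381 − 122.90421)·x = 121.75978 − 122.90421
x = -1.14443 / -2.00040 = 0.57210 → 57.21% Sb-121, 42.79% Sb-123.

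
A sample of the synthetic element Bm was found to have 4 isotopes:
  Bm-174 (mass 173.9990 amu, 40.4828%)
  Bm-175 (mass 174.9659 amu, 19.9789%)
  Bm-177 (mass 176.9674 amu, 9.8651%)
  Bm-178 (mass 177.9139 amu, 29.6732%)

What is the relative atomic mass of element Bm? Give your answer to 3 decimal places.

175.647 amu

Ar = Σ fᵢ·mᵢ = 0.404828 × 173.9990 + 0.199789 × 174.9659 + 0.098651 × 176.9674 + 0.296732 × 177.9139
= 70.43967 + 34.95626 + 17.45801 + 52.79275 = 175.64669 amu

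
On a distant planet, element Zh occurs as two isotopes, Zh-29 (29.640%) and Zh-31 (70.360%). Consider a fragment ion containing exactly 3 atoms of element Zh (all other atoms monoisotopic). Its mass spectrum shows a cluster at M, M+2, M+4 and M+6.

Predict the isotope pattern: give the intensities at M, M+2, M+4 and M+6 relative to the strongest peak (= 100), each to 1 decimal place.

5.9 : 42.1 : 100.0 : 79.1

Each Zh atom is independently Zh-29 (p = 0.29640) or Zh-31 (q = 0.70360); the cluster is the binomial expansion (p + q)^3.
P(M) = 0.29640^3 = 0.026040
P(M+2) = 3 × 0.29640^2 × 0.70360^1 = 0.185440
P(M+4) = 3 × 0.29640^1 × 0.70360^2 = 0.440201
P(M+6) = 0.70360^3 = 0.348319
The M+4 peak is largest (0.440201); scaling to 100 gives 5.9 : 42.1 : 100.0 : 79.1.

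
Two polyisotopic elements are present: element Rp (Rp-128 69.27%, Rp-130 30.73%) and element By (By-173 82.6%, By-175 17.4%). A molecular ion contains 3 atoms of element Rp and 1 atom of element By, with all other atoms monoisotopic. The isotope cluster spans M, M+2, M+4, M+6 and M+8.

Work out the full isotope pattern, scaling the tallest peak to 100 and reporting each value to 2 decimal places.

64.87 : 100.00 : 56.49 : 13.73 : 1.19

Element Rp pattern (n=3): 0.33238052 : 0.44235831 : 0.19624182 : 0.02901935
Element By pattern (n=1): 0.8260 : 0.1740
Convolve the two distributions (both contribute in 2-u steps):
  M: 0.33238052×0.8260 = 0.274546
  M+2: 0.33238052×0.1740 + 0.44235831×0.8260 = 0.423222
  M+4: 0.44235831×0.1740 + 0.19624182×0.8260 = 0.239066
  M+6: 0.19624182×0.1740 + 0.02901935×0.8260 = 0.058116
  M+8: 0.02901935×0.1740 = 0.005049
Scale to base peak (0.423222) = 100: 64.87 : 100.00 : 56.49 : 13.73 : 1.19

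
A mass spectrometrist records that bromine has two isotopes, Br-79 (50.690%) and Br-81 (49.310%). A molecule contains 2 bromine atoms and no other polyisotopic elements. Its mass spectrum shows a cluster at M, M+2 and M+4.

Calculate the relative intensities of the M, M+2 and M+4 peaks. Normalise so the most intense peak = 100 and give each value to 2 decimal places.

The 2 Br atoms are independent, so intensities follow the terms of (0.50690 + 0.49310)^2.
P(M) = 0.50690^2 = 0.256948
P(M+2) = 2 × 0.50690^1 × 0.49310^1 = 0.499905
P(M+4) = 0.49310^2 = 0.243148
The M+2 peak is largest (0.499905); scaling to 100 gives 51.40 : 100.00 : 48.64.

51.40 : 100.00 : 48.64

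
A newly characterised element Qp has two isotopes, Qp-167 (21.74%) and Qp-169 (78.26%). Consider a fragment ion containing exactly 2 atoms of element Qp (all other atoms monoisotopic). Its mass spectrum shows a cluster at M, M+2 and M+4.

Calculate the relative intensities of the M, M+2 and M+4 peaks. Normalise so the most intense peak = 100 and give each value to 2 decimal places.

7.72 : 55.56 : 100.00

The 2 Qp atoms are independent, so intensities follow the terms of (0.2174 + 0.7826)^2.
P(M) = 0.2174^2 = 0.047263
P(M+2) = 2 × 0.2174^1 × 0.7826^1 = 0.340274
P(M+4) = 0.7826^2 = 0.612463
The M+4 peak is largest (0.612463); scaling to 100 gives 7.72 : 55.56 : 100.00.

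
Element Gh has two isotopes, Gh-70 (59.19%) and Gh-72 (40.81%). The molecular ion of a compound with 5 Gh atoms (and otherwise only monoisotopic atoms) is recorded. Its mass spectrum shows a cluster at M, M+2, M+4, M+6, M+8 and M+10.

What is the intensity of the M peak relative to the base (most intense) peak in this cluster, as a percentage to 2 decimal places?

21.04%

Term probabilities: M 0.0727, M+2 0.2505, M+4 0.3454, M+6 0.2381, M+8 0.0821, M+10 0.0113. Base peak = M+4.
P(M+4) = C(5,2) × 0.5919^3 × 0.4081^2 = 10 × 0.20736957 × 0.16654561 = 0.345365 (base)
P(M) = C(5,0) × 0.5919^5 × 0.4081^0 = 1 × 0.07265102 × 1.0000 = 0.072651
Relative intensity = 0.072651 / 0.345365 × 100 = 21.04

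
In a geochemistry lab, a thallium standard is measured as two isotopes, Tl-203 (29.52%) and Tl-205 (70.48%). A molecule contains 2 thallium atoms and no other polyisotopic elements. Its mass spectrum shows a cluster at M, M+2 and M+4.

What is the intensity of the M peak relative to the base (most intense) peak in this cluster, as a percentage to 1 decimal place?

(0.2952 + 0.7048)^2 gives M 0.0871, M+2 0.4161, M+4 0.4967; the largest is M+4.
P(M+4) = C(2,2) × 0.2952^0 × 0.7048^2 = 1 × 1.0000 × 0.49674304 = 0.496743 (base)
P(M) = C(2,0) × 0.2952^2 × 0.7048^0 = 1 × 0.08714304 × 1.0000 = 0.087143
Relative intensity = 0.087143 / 0.496743 × 100 = 17.5

17.5%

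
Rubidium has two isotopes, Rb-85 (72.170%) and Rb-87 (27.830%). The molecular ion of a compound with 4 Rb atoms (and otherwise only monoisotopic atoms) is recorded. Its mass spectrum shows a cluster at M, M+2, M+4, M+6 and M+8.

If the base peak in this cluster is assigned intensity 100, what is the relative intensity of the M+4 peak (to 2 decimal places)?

57.84

Term probabilities: M 0.2713, M+2 0.4184, M+4 0.2420, M+6 0.0622, M+8 0.0060. Base peak = M+2.
P(M+2) = C(4,1) × 0.72170^3 × 0.27830^1 = 4 × 0.37589809 × 0.2783 = 0.418450 (base)
P(M+4) = C(4,2) × 0.72170^2 × 0.27830^2 = 6 × 0.52085089 × 0.07745089 = 0.242042
Relative intensity = 0.242042 / 0.418450 × 100 = 57.84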